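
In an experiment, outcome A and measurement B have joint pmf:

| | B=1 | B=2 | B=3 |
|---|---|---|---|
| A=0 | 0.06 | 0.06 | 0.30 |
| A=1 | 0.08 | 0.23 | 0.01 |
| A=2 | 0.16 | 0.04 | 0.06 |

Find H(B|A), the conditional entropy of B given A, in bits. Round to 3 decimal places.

1.149 bits

Chain rule: H(B|A) = H(A,B) − H(A).
Marginals: p(A) = (0.4200, 0.3200, 0.2600), p(B) = (0.3000, 0.3300, 0.3700).
H(A,B) = 2.7061 bits; H(A) = 1.5570 bits.
H(B|A) = 2.7061 − 1.5570 = 1.149 bits.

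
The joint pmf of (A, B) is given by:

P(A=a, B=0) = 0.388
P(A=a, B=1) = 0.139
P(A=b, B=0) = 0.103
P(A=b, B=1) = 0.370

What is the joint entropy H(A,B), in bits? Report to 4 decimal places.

1.7942 bits

H(A,B) = −Σ p(x,y)·log₂ p(x,y) over all 4 cells.
  cell (a,0): −0.388·log₂0.388 = 0.52996
  cell (a,1): −0.139·log₂0.139 = 0.39571
  cell (b,0): −0.103·log₂0.103 = 0.33777
  cell (b,1): −0.370·log₂0.370 = 0.53073
Sum = 1.7942 bits.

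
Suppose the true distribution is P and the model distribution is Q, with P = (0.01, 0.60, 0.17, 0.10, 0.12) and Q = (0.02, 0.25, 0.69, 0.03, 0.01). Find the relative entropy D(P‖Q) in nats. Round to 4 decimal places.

0.6988 nats

D(P‖Q) = Σ p·ln(p/q).
  0.01·ln(0.01/0.02) = -0.00693
  0.60·ln(0.60/0.25) = 0.52528
  0.17·ln(0.17/0.69) = -0.23815
  0.10·ln(0.10/0.03) = 0.12040
  0.12·ln(0.12/0.01) = 0.29819
D(P‖Q) = 0.6988 nats.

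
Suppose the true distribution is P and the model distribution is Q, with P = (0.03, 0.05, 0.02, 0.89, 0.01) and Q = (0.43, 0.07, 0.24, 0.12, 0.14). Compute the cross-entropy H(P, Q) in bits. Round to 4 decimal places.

3.0203 bits

H(P,Q) = −Σ p·log₂ q.
  −0.03·log₂(0.43) = 0.03653
  −0.05·log₂(0.07) = 0.19183
  −0.02·log₂(0.24) = 0.04118
  −0.89·log₂(0.12) = 2.72242
  −0.01·log₂(0.14) = 0.02837
H(P,Q) = 3.0203 bits.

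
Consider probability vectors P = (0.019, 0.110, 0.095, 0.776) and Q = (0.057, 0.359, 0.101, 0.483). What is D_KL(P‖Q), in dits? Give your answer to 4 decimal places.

0.0917 dits

D(P‖Q) = Σ p·log₁₀(p/q).
  0.019·log₁₀(0.019/0.057) = -0.00907
  0.110·log₁₀(0.110/0.359) = -0.05651
  0.095·log₁₀(0.095/0.101) = -0.00253
  0.776·log₁₀(0.776/0.483) = 0.15979
D(P‖Q) = 0.0917 dits.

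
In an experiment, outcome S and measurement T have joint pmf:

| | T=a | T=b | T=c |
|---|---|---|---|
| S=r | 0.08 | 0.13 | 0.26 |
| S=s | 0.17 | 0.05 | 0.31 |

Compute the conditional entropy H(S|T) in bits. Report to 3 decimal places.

0.946 bits

Marginals: p(S) = (0.4700, 0.5300), p(T) = (0.2500, 0.1800, 0.5700).
H(S|T) = Σ p(T) · H(S|T=·).
  T=a: p=0.2500, H(S|T=a) = 0.9044
  T=b: p=0.1800, H(S|T=b) = 0.8524
  T=c: p=0.5700, H(S|T=c) = 0.9944
Weighted sum = 0.946 bits.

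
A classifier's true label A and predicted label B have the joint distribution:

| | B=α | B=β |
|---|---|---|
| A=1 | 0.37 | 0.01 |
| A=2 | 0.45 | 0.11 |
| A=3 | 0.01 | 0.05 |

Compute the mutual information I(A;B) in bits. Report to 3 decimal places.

0.152 bits

Marginals: p(A) = (0.3800, 0.5600, 0.0600), p(B) = (0.8300, 0.1700).
I(A;B) = H(A) + H(B) − H(A,B).
H(A) = 1.2424, H(B) = 0.6577, H(A,B) = 1.7484.
I(A;B) = 1.2424 + 0.6577 − 1.7484 = 0.152 bits.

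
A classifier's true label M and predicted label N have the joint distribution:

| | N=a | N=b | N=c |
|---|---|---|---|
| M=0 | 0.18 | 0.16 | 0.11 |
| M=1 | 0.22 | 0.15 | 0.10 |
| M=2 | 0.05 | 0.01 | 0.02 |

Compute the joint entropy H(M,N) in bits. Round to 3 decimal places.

H(M,N) = −Σ p(x,y)·log₂ p(x,y) over all 9 cells.
  cell (0,a): −0.18·log₂0.18 = 0.4453
  cell (0,b): −0.16·log₂0.16 = 0.4230
  cell (0,c): −0.11·log₂0.11 = 0.3503
  cell (1,a): −0.22·log₂0.22 = 0.4806
  cell (1,b): −0.15·log₂0.15 = 0.4105
  cell (1,c): −0.10·log₂0.10 = 0.3322
  cell (2,a): −0.05·log₂0.05 = 0.2161
  cell (2,b): −0.01·log₂0.01 = 0.0664
  cell (2,c): −0.02·log₂0.02 = 0.1129
Sum = 2.837 bits.

2.837 bits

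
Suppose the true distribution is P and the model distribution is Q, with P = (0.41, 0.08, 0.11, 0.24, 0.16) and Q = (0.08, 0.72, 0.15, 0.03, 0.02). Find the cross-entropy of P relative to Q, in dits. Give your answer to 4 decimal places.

H(P,Q) = −Σ p·log₁₀ q.
  −0.41·log₁₀(0.08) = 0.44973
  −0.08·log₁₀(0.72) = 0.01141
  −0.11·log₁₀(0.15) = 0.09063
  −0.24·log₁₀(0.03) = 0.36549
  −0.16·log₁₀(0.02) = 0.27184
H(P,Q) = 1.1891 dits.

1.1891 dits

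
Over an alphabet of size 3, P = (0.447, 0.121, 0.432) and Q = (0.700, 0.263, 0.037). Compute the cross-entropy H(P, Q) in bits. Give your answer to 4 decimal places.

H(P,Q) = −Σ p·log₂ q.
  −0.447·log₂(0.700) = 0.23001
  −0.121·log₂(0.263) = 0.23315
  −0.432·log₂(0.037) = 2.05473
H(P,Q) = 2.5179 bits.

2.5179 bits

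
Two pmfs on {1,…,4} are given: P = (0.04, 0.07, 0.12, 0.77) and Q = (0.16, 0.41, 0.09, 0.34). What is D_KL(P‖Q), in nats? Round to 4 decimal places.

0.4848 nats

D(P‖Q) = Σ p·ln(p/q).
  0.04·ln(0.04/0.16) = -0.05545
  0.07·ln(0.07/0.41) = -0.12374
  0.12·ln(0.12/0.09) = 0.03452
  0.77·ln(0.77/0.34) = 0.62943
D(P‖Q) = 0.4848 nats.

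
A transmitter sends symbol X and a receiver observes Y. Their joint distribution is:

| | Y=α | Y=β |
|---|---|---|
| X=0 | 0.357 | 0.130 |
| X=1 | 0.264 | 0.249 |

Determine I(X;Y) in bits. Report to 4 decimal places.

Marginals: p(X) = (0.4870, 0.5130), p(Y) = (0.6210, 0.3790).
I(X;Y) = Σ p(x,y)·log₂[p(x,y)/(p(x)p(y))].
  (0,α): 0.357·log₂(1.1805) = 0.08544
  (0,β): 0.130·log₂(0.7043) = -0.06574
  (1,α): 0.264·log₂(0.8287) = -0.07157
  (1,β): 0.249·log₂(1.2807) = 0.08887
Sum = 0.0370 bits.

0.0370 bits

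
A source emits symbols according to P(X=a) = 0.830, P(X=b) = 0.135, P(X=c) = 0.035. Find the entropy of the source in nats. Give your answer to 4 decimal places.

0.5423 nats

H(X) = −Σ p·ln p.
  −(0.830)·ln(0.830) = 0.15465
  −(0.135)·ln(0.135) = 0.27033
  −(0.035)·ln(0.035) = 0.11733
Sum: 0.15465 + 0.27033 + 0.11733 = 0.5423 nats.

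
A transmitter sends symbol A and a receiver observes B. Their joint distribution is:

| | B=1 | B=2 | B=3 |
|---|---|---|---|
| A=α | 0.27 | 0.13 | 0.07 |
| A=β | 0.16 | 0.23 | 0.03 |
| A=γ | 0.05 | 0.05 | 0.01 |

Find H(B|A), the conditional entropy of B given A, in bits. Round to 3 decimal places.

1.334 bits

Chain rule: H(B|A) = H(A,B) − H(A).
Marginals: p(A) = (0.4700, 0.4200, 0.1100), p(B) = (0.4800, 0.4100, 0.1100).
H(A,B) = 2.7223 bits; H(A) = 1.3879 bits.
H(B|A) = 2.7223 − 1.3879 = 1.334 bits.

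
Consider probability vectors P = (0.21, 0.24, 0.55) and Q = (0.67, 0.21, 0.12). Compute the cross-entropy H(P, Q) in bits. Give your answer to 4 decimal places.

2.3441 bits

H(P,Q) = −Σ p·log₂ q.
  −0.21·log₂(0.67) = 0.12133
  −0.24·log₂(0.21) = 0.54037
  −0.55·log₂(0.12) = 1.68239
H(P,Q) = 2.3441 bits.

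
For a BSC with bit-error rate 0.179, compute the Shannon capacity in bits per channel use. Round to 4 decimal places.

0.3221 bits

Binary symmetric channel: C = 1 − h₂(ε) where h₂ is the binary entropy function.
h₂(0.179) = −0.179·log₂0.179 − 0.821·log₂0.821 = 0.6779.
C = 1 − 0.6779 = 0.3221 bits per channel use.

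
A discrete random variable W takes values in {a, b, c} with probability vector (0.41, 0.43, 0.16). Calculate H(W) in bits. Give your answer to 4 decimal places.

H(W) = −Σ p·log₂ p.
  −(0.41)·log₂(0.41) = 0.52738
  −(0.43)·log₂(0.43) = 0.52356
  −(0.16)·log₂(0.16) = 0.42302
Sum: 0.52738 + 0.52356 + 0.42302 = 1.4740 bits.

1.4740 bits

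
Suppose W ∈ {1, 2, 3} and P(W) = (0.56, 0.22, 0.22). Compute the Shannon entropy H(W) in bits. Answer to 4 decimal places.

1.4296 bits

H(W) = −Σ p·log₂ p.
  −(0.56)·log₂(0.56) = 0.46844
  −(0.22)·log₂(0.22) = 0.48057
  −(0.22)·log₂(0.22) = 0.48057
Sum: 0.46844 + 0.48057 + 0.48057 = 1.4296 bits.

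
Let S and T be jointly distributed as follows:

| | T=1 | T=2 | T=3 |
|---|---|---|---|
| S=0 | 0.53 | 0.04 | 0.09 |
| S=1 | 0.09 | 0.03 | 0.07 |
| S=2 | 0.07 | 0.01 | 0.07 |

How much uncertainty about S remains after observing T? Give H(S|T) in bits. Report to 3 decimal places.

Chain rule: H(S|T) = H(S,T) − H(T).
Marginals: p(S) = (0.6600, 0.1900, 0.1500), p(T) = (0.6900, 0.0800, 0.2300).
H(S,T) = 2.3204 bits; H(T) = 1.1486 bits.
H(S|T) = 2.3204 − 1.1486 = 1.172 bits.

1.172 bits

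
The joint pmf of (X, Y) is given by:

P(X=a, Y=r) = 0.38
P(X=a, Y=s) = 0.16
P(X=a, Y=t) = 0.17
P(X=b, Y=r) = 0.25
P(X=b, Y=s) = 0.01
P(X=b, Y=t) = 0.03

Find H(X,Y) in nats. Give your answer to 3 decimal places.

1.460 nats

H(X,Y) = −Σ p(x,y)·ln p(x,y) over all 6 cells.
  cell (a,r): −0.38·ln0.38 = 0.3677
  cell (a,s): −0.16·ln0.16 = 0.2932
  cell (a,t): −0.17·ln0.17 = 0.3012
  cell (b,r): −0.25·ln0.25 = 0.3466
  cell (b,s): −0.01·ln0.01 = 0.0461
  cell (b,t): −0.03·ln0.03 = 0.1052
Sum = 1.460 nats.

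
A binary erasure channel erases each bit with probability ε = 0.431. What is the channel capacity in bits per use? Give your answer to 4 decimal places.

Binary erasure channel: capacity C = 1 − ε.
C = 1 − 0.431 = 0.5690 bits per channel use.

0.5690 bits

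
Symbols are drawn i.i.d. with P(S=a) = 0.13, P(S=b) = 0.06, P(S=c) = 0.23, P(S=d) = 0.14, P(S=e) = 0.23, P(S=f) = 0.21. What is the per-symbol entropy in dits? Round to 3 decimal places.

0.744 dits

H(S) = −Σ p·log₁₀ p.
  −(0.13)·log₁₀(0.13) = 0.1152
  −(0.06)·log₁₀(0.06) = 0.0733
  −(0.23)·log₁₀(0.23) = 0.1468
  −(0.14)·log₁₀(0.14) = 0.1195
  −(0.23)·log₁₀(0.23) = 0.1468
  −(0.21)·log₁₀(0.21) = 0.1423
Sum: 0.1152 + 0.0733 + 0.1468 + 0.1195 + 0.1468 + 0.1423 = 0.744 dits.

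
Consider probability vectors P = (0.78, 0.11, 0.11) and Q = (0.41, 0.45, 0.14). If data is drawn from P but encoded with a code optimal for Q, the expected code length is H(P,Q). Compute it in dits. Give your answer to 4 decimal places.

H(P,Q) = −Σ p·log₁₀ q.
  −0.78·log₁₀(0.41) = 0.30203
  −0.11·log₁₀(0.45) = 0.03815
  −0.11·log₁₀(0.14) = 0.09393
H(P,Q) = 0.4341 dits.

0.4341 dits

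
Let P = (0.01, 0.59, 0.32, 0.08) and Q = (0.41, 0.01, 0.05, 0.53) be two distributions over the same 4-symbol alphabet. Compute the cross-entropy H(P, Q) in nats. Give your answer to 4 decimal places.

H(P,Q) = −Σ p·ln q.
  −0.01·ln(0.41) = 0.00892
  −0.59·ln(0.01) = 2.71705
  −0.32·ln(0.05) = 0.95863
  −0.08·ln(0.53) = 0.05079
H(P,Q) = 3.7354 nats.

3.7354 nats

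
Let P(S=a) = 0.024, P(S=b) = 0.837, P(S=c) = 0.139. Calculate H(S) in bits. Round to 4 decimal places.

H(S) = −Σ p·log₂ p.
  −(0.024)·log₂(0.024) = 0.12914
  −(0.837)·log₂(0.837) = 0.21486
  −(0.139)·log₂(0.139) = 0.39571
Sum: 0.12914 + 0.21486 + 0.39571 = 0.7397 bits.

0.7397 bits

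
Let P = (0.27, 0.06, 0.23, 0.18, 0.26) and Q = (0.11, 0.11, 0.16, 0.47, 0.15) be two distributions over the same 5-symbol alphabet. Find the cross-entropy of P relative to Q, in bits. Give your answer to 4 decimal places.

2.5666 bits

H(P,Q) = −Σ p·log₂ q.
  −0.27·log₂(0.11) = 0.85979
  −0.06·log₂(0.11) = 0.19107
  −0.23·log₂(0.16) = 0.60809
  −0.18·log₂(0.47) = 0.19607
  −0.26·log₂(0.15) = 0.71161
H(P,Q) = 2.5666 bits.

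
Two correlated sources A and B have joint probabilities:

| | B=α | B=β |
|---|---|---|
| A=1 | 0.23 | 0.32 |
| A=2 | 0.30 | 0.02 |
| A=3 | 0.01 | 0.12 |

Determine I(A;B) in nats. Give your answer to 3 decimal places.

0.206 nats

Marginals: p(A) = (0.5500, 0.3200, 0.1300), p(B) = (0.5400, 0.4600).
I(A;B) = H(A) + H(B) − H(A,B).
H(A) = 0.9587, H(B) = 0.6899, H(A,B) = 1.4426.
I(A;B) = 0.9587 + 0.6899 − 1.4426 = 0.206 nats.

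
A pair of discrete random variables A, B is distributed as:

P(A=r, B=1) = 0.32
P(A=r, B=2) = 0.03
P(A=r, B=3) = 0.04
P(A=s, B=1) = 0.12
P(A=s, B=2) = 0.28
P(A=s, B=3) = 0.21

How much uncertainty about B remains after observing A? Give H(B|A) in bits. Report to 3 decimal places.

Chain rule: H(B|A) = H(A,B) − H(A).
Marginals: p(A) = (0.3900, 0.6100), p(B) = (0.4400, 0.3100, 0.2500).
H(A,B) = 2.2177 bits; H(A) = 0.9648 bits.
H(B|A) = 2.2177 − 0.9648 = 1.253 bits.

1.253 bits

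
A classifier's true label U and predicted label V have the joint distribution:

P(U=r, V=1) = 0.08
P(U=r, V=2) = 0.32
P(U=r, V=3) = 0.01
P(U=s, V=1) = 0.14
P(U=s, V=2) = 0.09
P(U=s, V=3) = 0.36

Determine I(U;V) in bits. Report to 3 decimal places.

0.391 bits

Marginals: p(U) = (0.4100, 0.5900), p(V) = (0.2200, 0.4100, 0.3700).
I(U;V) = Σ p(x,y)·log₂[p(x,y)/(p(x)p(y))].
  (r,1): 0.08·log₂(0.8869) = -0.0139
  (r,2): 0.32·log₂(1.9036) = 0.2972
  (r,3): 0.01·log₂(0.0659) = -0.0392
  (s,1): 0.14·log₂(1.0786) = 0.0153
  (s,2): 0.09·log₂(0.3721) = -0.1284
  (s,3): 0.36·log₂(1.6491) = 0.2598
Sum = 0.391 bits.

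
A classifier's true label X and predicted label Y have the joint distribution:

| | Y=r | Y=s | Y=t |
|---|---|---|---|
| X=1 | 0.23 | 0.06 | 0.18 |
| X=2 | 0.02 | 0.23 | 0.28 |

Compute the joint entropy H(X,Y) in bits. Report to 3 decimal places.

H(X,Y) = −Σ p(x,y)·log₂ p(x,y) over all 6 cells.
  cell (1,r): −0.23·log₂0.23 = 0.4877
  cell (1,s): −0.06·log₂0.06 = 0.2435
  cell (1,t): −0.18·log₂0.18 = 0.4453
  cell (2,r): −0.02·log₂0.02 = 0.1129
  cell (2,s): −0.23·log₂0.23 = 0.4877
  cell (2,t): −0.28·log₂0.28 = 0.5142
Sum = 2.291 bits.

2.291 bits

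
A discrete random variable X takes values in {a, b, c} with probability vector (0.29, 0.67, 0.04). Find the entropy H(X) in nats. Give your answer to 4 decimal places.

0.7561 nats

H(X) = −Σ p·ln p.
  −(0.29)·ln(0.29) = 0.35898
  −(0.67)·ln(0.67) = 0.26832
  −(0.04)·ln(0.04) = 0.12876
Sum: 0.35898 + 0.26832 + 0.12876 = 0.7561 nats.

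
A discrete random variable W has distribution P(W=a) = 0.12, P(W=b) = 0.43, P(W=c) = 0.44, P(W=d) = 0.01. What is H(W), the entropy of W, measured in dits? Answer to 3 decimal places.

0.445 dits

H(W) = −Σ p·log₁₀ p.
  −(0.12)·log₁₀(0.12) = 0.1105
  −(0.43)·log₁₀(0.43) = 0.1576
  −(0.44)·log₁₀(0.44) = 0.1569
  −(0.01)·log₁₀(0.01) = 0.0200
Sum: 0.1105 + 0.1576 + 0.1569 + 0.0200 = 0.445 dits.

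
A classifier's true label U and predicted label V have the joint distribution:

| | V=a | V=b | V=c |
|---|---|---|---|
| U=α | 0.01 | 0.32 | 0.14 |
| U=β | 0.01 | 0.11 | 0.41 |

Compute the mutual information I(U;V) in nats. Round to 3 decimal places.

Marginals: p(U) = (0.4700, 0.5300), p(V) = (0.0200, 0.4300, 0.5500).
I(U;V) = Σ p(x,y)·ln[p(x,y)/(p(x)p(y))].
  (α,a): 0.01·ln(1.0638) = 0.0006
  (α,b): 0.32·ln(1.5834) = 0.1471
  (α,c): 0.14·ln(0.5416) = -0.0859
  (β,a): 0.01·ln(0.9434) = -0.0006
  (β,b): 0.11·ln(0.4827) = -0.0801
  (β,c): 0.41·ln(1.4065) = 0.1399
Sum = 0.121 nats.

0.121 nats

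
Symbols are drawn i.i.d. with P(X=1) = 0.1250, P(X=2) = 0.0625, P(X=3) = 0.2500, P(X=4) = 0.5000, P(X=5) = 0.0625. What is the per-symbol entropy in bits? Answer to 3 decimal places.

1.875 bits

H(X) = −Σ p·log₂ p.
  −(0.1250)·log₂(0.1250) = 0.3750
  −(0.0625)·log₂(0.0625) = 0.2500
  −(0.2500)·log₂(0.2500) = 0.5000
  −(0.5000)·log₂(0.5000) = 0.5000
  −(0.0625)·log₂(0.0625) = 0.2500
Sum: 0.3750 + 0.2500 + 0.5000 + 0.5000 + 0.2500 = 1.875 bits.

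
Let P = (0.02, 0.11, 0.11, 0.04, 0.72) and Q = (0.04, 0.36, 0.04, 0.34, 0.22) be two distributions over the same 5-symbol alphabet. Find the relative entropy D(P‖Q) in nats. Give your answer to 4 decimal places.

D(P‖Q) = Σ p·ln(p/q).
  0.02·ln(0.02/0.04) = -0.01386
  0.11·ln(0.11/0.36) = -0.13042
  0.11·ln(0.11/0.04) = 0.11128
  0.04·ln(0.04/0.34) = -0.08560
  0.72·ln(0.72/0.22) = 0.85365
D(P‖Q) = 0.7350 nats.

0.7350 nats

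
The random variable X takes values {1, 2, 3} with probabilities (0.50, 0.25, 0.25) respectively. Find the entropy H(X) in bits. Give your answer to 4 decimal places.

1.5000 bits

H(X) = −Σ p·log₂ p.
  −(0.50)·log₂(0.50) = 0.50000
  −(0.25)·log₂(0.25) = 0.50000
  −(0.25)·log₂(0.25) = 0.50000
Sum: 0.50000 + 0.50000 + 0.50000 = 1.5000 bits.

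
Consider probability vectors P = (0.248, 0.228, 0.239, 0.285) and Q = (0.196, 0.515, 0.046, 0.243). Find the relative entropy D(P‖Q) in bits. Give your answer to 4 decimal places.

0.4499 bits

D(P‖Q) = Σ p·log₂(p/q).
  0.248·log₂(0.248/0.196) = 0.08419
  0.228·log₂(0.228/0.515) = -0.26802
  0.239·log₂(0.239/0.046) = 0.56818
  0.285·log₂(0.285/0.243) = 0.06555
D(P‖Q) = 0.4499 bits.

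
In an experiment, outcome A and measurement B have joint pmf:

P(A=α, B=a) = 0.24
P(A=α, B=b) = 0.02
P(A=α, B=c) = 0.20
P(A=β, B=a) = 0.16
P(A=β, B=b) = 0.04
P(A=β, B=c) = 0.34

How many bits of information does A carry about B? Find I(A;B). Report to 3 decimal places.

Marginals: p(A) = (0.4600, 0.5400), p(B) = (0.4000, 0.0600, 0.5400).
I(A;B) = Σ p(x,y)·log₂[p(x,y)/(p(x)p(y))].
  (α,a): 0.24·log₂(1.3043) = 0.0920
  (α,b): 0.02·log₂(0.7246) = -0.0093
  (α,c): 0.20·log₂(0.8052) = -0.0625
  (β,a): 0.16·log₂(0.7407) = -0.0693
  (β,b): 0.04·log₂(1.2346) = 0.0122
  (β,c): 0.34·log₂(1.1660) = 0.0753
Sum = 0.038 bits.

0.038 bits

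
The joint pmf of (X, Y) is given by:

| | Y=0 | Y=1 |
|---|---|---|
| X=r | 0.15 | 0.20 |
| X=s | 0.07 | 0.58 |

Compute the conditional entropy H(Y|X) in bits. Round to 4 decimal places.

0.6652 bits

Marginals: p(X) = (0.3500, 0.6500), p(Y) = (0.2200, 0.7800).
H(Y|X) = Σ p(X) · H(Y|X=·).
  X=r: p=0.3500, H(Y|X=r) = 0.9852
  X=s: p=0.6500, H(Y|X=s) = 0.4929
Weighted sum = 0.6652 bits.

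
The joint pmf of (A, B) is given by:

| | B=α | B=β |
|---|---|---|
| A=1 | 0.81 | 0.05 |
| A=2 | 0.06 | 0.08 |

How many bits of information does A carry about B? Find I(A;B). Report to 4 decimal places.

Marginals: p(A) = (0.8600, 0.1400), p(B) = (0.8700, 0.1300).
I(A;B) = Σ p(x,y)·log₂[p(x,y)/(p(x)p(y))].
  (1,α): 0.81·log₂(1.0826) = 0.09274
  (1,β): 0.05·log₂(0.4472) = -0.05805
  (2,α): 0.06·log₂(0.4926) = -0.06129
  (2,β): 0.08·log₂(4.3956) = 0.17088
Sum = 0.1443 bits.

0.1443 bits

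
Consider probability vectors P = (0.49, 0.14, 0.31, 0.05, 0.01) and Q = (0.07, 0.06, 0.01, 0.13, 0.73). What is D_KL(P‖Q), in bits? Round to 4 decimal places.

2.9517 bits

D(P‖Q) = Σ p·log₂(p/q).
  0.49·log₂(0.49/0.07) = 1.37560
  0.14·log₂(0.14/0.06) = 0.17113
  0.31·log₂(0.31/0.01) = 1.53580
  0.05·log₂(0.05/0.13) = -0.06893
  0.01·log₂(0.01/0.73) = -0.06190
D(P‖Q) = 2.9517 bits.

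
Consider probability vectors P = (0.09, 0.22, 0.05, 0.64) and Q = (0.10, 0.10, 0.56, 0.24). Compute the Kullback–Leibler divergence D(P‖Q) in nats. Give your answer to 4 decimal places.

D(P‖Q) = Σ p·ln(p/q).
  0.09·ln(0.09/0.10) = -0.00948
  0.22·ln(0.22/0.10) = 0.17346
  0.05·ln(0.05/0.56) = -0.12080
  0.64·ln(0.64/0.24) = 0.62773
D(P‖Q) = 0.6709 nats.

0.6709 nats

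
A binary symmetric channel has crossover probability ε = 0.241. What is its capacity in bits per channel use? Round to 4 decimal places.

Binary symmetric channel: C = 1 − h₂(ε) where h₂ is the binary entropy function.
h₂(0.241) = −0.241·log₂0.241 − 0.759·log₂0.759 = 0.7967.
C = 1 − 0.7967 = 0.2033 bits per channel use.

0.2033 bits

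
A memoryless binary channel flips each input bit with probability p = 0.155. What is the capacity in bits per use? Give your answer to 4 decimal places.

Binary symmetric channel: C = 1 − h₂(ε) where h₂ is the binary entropy function.
h₂(0.155) = −0.155·log₂0.155 − 0.845·log₂0.845 = 0.6222.
C = 1 − 0.6222 = 0.3778 bits per channel use.

0.3778 bits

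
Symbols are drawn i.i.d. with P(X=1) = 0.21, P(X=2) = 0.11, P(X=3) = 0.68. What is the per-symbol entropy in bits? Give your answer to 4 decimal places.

1.2015 bits

H(X) = −Σ p·log₂ p.
  −(0.21)·log₂(0.21) = 0.47282
  −(0.11)·log₂(0.11) = 0.35029
  −(0.68)·log₂(0.68) = 0.37835
Sum: 0.47282 + 0.35029 + 0.37835 = 1.2015 bits.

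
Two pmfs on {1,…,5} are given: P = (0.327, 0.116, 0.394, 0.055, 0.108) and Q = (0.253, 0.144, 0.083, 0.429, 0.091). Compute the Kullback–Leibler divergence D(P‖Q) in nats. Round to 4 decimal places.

0.5780 nats

D(P‖Q) = Σ p·ln(p/q).
  0.327·ln(0.327/0.253) = 0.08390
  0.116·ln(0.116/0.144) = -0.02508
  0.394·ln(0.394/0.083) = 0.61366
  0.055·ln(0.055/0.429) = -0.11298
  0.108·ln(0.108/0.091) = 0.01850
D(P‖Q) = 0.5780 nats.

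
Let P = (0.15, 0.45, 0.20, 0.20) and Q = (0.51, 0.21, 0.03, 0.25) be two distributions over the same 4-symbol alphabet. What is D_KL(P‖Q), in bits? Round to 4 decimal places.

0.7130 bits

D(P‖Q) = Σ p·log₂(p/q).
  0.15·log₂(0.15/0.51) = -0.26483
  0.45·log₂(0.45/0.21) = 0.49479
  0.20·log₂(0.20/0.03) = 0.54739
  0.20·log₂(0.20/0.25) = -0.06439
D(P‖Q) = 0.7130 bits.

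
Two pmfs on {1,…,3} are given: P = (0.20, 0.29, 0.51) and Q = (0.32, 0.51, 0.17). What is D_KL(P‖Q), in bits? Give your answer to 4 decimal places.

0.4365 bits

D(P‖Q) = Σ p·log₂(p/q).
  0.20·log₂(0.20/0.32) = -0.13561
  0.29·log₂(0.29/0.51) = -0.23619
  0.51·log₂(0.51/0.17) = 0.80833
D(P‖Q) = 0.4365 bits.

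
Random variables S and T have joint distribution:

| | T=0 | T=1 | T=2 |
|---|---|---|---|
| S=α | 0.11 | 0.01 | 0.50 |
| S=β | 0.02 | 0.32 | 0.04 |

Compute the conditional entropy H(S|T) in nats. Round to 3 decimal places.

Marginals: p(S) = (0.6200, 0.3800), p(T) = (0.1300, 0.3300, 0.5400).
H(S|T) = Σ p(T) · H(S|T=·).
  T=0: p=0.1300, H(S|T=0) = 0.4293
  T=1: p=0.3300, H(S|T=1) = 0.1358
  T=2: p=0.5400, H(S|T=2) = 0.2641
Weighted sum = 0.243 nats.

0.243 nats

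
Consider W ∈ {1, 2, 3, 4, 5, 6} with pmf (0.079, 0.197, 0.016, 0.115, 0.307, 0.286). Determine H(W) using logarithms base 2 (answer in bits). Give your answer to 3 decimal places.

2.245 bits

H(W) = −Σ p·log₂ p.
  −(0.079)·log₂(0.079) = 0.2893
  −(0.197)·log₂(0.197) = 0.4617
  −(0.016)·log₂(0.016) = 0.0955
  −(0.115)·log₂(0.115) = 0.3588
  −(0.307)·log₂(0.307) = 0.5230
  −(0.286)·log₂(0.286) = 0.5165
Sum: 0.2893 + 0.4617 + 0.0955 + 0.3588 + 0.5230 + 0.5165 = 2.245 bits.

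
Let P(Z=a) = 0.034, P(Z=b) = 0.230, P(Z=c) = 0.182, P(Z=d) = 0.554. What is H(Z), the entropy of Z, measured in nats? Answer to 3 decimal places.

1.090 nats

H(Z) = −Σ p·ln p.
  −(0.034)·ln(0.034) = 0.1150
  −(0.230)·ln(0.230) = 0.3380
  −(0.182)·ln(0.182) = 0.3101
  −(0.554)·ln(0.554) = 0.3272
Sum: 0.1150 + 0.3380 + 0.3101 + 0.3272 = 1.090 nats.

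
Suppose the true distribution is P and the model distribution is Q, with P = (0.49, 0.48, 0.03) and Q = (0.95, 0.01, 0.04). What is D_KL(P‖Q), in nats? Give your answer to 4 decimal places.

D(P‖Q) = Σ p·ln(p/q).
  0.49·ln(0.49/0.95) = -0.32441
  0.48·ln(0.48/0.01) = 1.85818
  0.03·ln(0.03/0.04) = -0.00863
D(P‖Q) = 1.5251 nats.

1.5251 nats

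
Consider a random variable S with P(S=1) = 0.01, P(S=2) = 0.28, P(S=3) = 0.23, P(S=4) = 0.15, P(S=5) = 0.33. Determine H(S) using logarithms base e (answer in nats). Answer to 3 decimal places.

1.391 nats

H(S) = −Σ p·ln p.
  −(0.01)·ln(0.01) = 0.0461
  −(0.28)·ln(0.28) = 0.3564
  −(0.23)·ln(0.23) = 0.3380
  −(0.15)·ln(0.15) = 0.2846
  −(0.33)·ln(0.33) = 0.3659
Sum: 0.0461 + 0.3564 + 0.3380 + 0.2846 + 0.3659 = 1.391 nats.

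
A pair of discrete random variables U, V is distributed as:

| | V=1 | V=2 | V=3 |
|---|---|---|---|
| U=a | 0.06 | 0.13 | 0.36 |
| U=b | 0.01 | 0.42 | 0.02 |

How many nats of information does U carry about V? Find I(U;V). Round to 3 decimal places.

Marginals: p(U) = (0.5500, 0.4500), p(V) = (0.0700, 0.5500, 0.3800).
I(U;V) = Σ p(x,y)·ln[p(x,y)/(p(x)p(y))].
  (a,1): 0.06·ln(1.5584) = 0.0266
  (a,2): 0.13·ln(0.4298) = -0.1098
  (a,3): 0.36·ln(1.7225) = 0.1958
  (b,1): 0.01·ln(0.3175) = -0.0115
  (b,2): 0.42·ln(1.6970) = 0.2221
  (b,3): 0.02·ln(0.1170) = -0.0429
Sum = 0.280 nats.

0.280 nats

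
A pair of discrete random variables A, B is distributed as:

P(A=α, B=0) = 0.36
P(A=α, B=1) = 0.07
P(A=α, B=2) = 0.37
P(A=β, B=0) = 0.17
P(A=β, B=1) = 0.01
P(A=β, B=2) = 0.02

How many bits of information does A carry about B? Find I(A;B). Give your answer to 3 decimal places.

Marginals: p(A) = (0.8000, 0.2000), p(B) = (0.5300, 0.0800, 0.3900).
I(A;B) = Σ p(x,y)·log₂[p(x,y)/(p(x)p(y))].
  (α,0): 0.36·log₂(0.8491) = -0.0850
  (α,1): 0.07·log₂(1.0938) = 0.0090
  (α,2): 0.37·log₂(1.1859) = 0.0910
  (β,0): 0.17·log₂(1.6038) = 0.1158
  (β,1): 0.01·log₂(0.6250) = -0.0068
  (β,2): 0.02·log₂(0.2564) = -0.0393
Sum = 0.085 bits.

0.085 bits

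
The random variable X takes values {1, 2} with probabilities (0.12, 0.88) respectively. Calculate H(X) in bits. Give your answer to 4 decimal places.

0.5294 bits

H(X) = −Σ p·log₂ p.
  −(0.12)·log₂(0.12) = 0.36707
  −(0.88)·log₂(0.88) = 0.16229
Sum: 0.36707 + 0.16229 = 0.5294 bits.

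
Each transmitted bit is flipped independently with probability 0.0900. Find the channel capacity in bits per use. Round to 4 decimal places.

Binary symmetric channel: C = 1 − h₂(ε) where h₂ is the binary entropy function.
h₂(0.0900) = −0.0900·log₂0.0900 − 0.9100·log₂0.9100 = 0.4365.
C = 1 − 0.4365 = 0.5635 bits per channel use.

0.5635 bits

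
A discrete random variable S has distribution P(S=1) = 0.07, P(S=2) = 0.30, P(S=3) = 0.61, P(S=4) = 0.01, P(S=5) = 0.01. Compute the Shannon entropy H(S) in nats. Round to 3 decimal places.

H(S) = −Σ p·ln p.
  −(0.07)·ln(0.07) = 0.1861
  −(0.30)·ln(0.30) = 0.3612
  −(0.61)·ln(0.61) = 0.3015
  −(0.01)·ln(0.01) = 0.0461
  −(0.01)·ln(0.01) = 0.0461
Sum: 0.1861 + 0.3612 + 0.3015 + 0.0461 + 0.0461 = 0.941 nats.

0.941 nats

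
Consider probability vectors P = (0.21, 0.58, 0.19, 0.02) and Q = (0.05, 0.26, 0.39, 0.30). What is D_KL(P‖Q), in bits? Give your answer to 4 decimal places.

0.8309 bits

D(P‖Q) = Σ p·log₂(p/q).
  0.21·log₂(0.21/0.05) = 0.43478
  0.58·log₂(0.58/0.26) = 0.67137
  0.19·log₂(0.19/0.39) = -0.19712
  0.02·log₂(0.02/0.30) = -0.07814
D(P‖Q) = 0.8309 bits.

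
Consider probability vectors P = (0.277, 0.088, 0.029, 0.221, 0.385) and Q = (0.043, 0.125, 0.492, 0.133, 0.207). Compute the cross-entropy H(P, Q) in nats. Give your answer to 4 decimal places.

2.1274 nats

H(P,Q) = −Σ p·ln q.
  −0.277·ln(0.043) = 0.87160
  −0.088·ln(0.125) = 0.18299
  −0.029·ln(0.492) = 0.02057
  −0.221·ln(0.133) = 0.44585
  −0.385·ln(0.207) = 0.60639
H(P,Q) = 2.1274 nats.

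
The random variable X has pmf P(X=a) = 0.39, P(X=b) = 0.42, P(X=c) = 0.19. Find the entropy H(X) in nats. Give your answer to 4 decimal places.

H(X) = −Σ p·ln p.
  −(0.39)·ln(0.39) = 0.36723
  −(0.42)·ln(0.42) = 0.36435
  −(0.19)·ln(0.19) = 0.31554
Sum: 0.36723 + 0.36435 + 0.31554 = 1.0471 nats.

1.0471 nats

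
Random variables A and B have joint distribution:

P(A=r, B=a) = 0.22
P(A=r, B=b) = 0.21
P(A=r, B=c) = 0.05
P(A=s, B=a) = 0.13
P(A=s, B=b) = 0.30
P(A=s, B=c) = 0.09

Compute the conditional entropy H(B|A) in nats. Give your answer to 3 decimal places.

Marginals: p(A) = (0.4800, 0.5200), p(B) = (0.3500, 0.5100, 0.1400).
H(B|A) = Σ p(A) · H(B|A=·).
  A=r: p=0.4800, H(B|A=r) = 0.9548
  A=s: p=0.5200, H(B|A=s) = 0.9675
Weighted sum = 0.961 nats.

0.961 nats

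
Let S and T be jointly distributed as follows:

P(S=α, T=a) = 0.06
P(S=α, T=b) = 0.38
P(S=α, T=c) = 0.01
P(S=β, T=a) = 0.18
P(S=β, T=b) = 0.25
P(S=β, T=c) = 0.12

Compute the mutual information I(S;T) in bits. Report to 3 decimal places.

0.137 bits

Marginals: p(S) = (0.4500, 0.5500), p(T) = (0.2400, 0.6300, 0.1300).
I(S;T) = H(S) + H(T) − H(S,T).
H(S) = 0.9928, H(T) = 1.2967, H(S,T) = 2.1528.
I(S;T) = 0.9928 + 1.2967 − 2.1528 = 0.137 bits.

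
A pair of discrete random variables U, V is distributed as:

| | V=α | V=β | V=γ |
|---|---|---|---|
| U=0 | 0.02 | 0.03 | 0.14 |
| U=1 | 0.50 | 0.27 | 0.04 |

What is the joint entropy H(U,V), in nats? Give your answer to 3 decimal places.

H(U,V) = −Σ p(x,y)·ln p(x,y) over all 6 cells.
  cell (0,α): −0.02·ln0.02 = 0.0782
  cell (0,β): −0.03·ln0.03 = 0.1052
  cell (0,γ): −0.14·ln0.14 = 0.2753
  cell (1,α): −0.50·ln0.50 = 0.3466
  cell (1,β): −0.27·ln0.27 = 0.3535
  cell (1,γ): −0.04·ln0.04 = 0.1288
Sum = 1.288 nats.

1.288 nats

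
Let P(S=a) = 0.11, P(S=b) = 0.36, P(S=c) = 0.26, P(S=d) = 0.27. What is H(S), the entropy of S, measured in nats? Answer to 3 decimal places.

H(S) = −Σ p·ln p.
  −(0.11)·ln(0.11) = 0.2428
  −(0.36)·ln(0.36) = 0.3678
  −(0.26)·ln(0.26) = 0.3502
  −(0.27)·ln(0.27) = 0.3535
Sum: 0.2428 + 0.3678 + 0.3502 + 0.3535 = 1.314 nats.

1.314 nats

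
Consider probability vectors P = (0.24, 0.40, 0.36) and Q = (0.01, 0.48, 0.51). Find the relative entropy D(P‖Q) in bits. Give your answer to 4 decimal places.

D(P‖Q) = Σ p·log₂(p/q).
  0.24·log₂(0.24/0.01) = 1.10039
  0.40·log₂(0.40/0.48) = -0.10521
  0.36·log₂(0.36/0.51) = -0.18090
D(P‖Q) = 0.8143 bits.

0.8143 bits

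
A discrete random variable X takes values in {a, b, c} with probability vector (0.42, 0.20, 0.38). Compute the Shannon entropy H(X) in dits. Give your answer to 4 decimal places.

0.4577 dits

H(X) = −Σ p·log₁₀ p.
  −(0.42)·log₁₀(0.42) = 0.15824
  −(0.20)·log₁₀(0.20) = 0.13979
  −(0.38)·log₁₀(0.38) = 0.15968
Sum: 0.15824 + 0.13979 + 0.15968 = 0.4577 dits.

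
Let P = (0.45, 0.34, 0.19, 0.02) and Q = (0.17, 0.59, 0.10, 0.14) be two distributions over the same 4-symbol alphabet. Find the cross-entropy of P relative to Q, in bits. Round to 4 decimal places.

H(P,Q) = −Σ p·log₂ q.
  −0.45·log₂(0.17) = 1.15038
  −0.34·log₂(0.59) = 0.25881
  −0.19·log₂(0.10) = 0.63117
  −0.02·log₂(0.14) = 0.05673
H(P,Q) = 2.0971 bits.

2.0971 bits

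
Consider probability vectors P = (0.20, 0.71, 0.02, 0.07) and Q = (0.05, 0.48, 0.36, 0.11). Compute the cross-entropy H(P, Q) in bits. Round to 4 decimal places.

1.8686 bits

H(P,Q) = −Σ p·log₂ q.
  −0.20·log₂(0.05) = 0.86439
  −0.71·log₂(0.48) = 0.75181
  −0.02·log₂(0.36) = 0.02948
  −0.07·log₂(0.11) = 0.22291
H(P,Q) = 1.8686 bits.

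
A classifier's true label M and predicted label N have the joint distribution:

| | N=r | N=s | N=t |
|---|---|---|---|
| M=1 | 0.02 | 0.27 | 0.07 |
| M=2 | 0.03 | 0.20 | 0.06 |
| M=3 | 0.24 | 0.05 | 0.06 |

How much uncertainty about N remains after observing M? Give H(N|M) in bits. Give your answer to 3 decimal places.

Chain rule: H(N|M) = H(M,N) − H(M).
Marginals: p(M) = (0.3600, 0.2900, 0.3500), p(N) = (0.2900, 0.5200, 0.1900).
H(M,N) = 2.7049 bits; H(M) = 1.5786 bits.
H(N|M) = 2.7049 − 1.5786 = 1.126 bits.

1.126 bits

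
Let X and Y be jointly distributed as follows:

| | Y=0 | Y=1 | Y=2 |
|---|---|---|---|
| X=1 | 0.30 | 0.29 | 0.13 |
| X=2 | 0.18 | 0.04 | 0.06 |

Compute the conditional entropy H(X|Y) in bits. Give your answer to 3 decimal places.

Chain rule: H(X|Y) = H(X,Y) − H(Y).
Marginals: p(X) = (0.7200, 0.2800), p(Y) = (0.4800, 0.3300, 0.1900).
H(X,Y) = 2.2962 bits; H(Y) = 1.4913 bits.
H(X|Y) = 2.2962 − 1.4913 = 0.805 bits.

0.805 bits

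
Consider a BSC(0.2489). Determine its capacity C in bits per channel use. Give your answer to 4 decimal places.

0.1905 bits

Binary symmetric channel: C = 1 − h₂(ε) where h₂ is the binary entropy function.
h₂(0.2489) = −0.2489·log₂0.2489 − 0.7511·log₂0.7511 = 0.8095.
C = 1 − 0.8095 = 0.1905 bits per channel use.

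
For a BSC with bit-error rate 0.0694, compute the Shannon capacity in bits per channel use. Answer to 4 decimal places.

0.6363 bits

Binary symmetric channel: C = 1 − h₂(ε) where h₂ is the binary entropy function.
h₂(0.0694) = −0.0694·log₂0.0694 − 0.9306·log₂0.9306 = 0.3637.
C = 1 − 0.3637 = 0.6363 bits per channel use.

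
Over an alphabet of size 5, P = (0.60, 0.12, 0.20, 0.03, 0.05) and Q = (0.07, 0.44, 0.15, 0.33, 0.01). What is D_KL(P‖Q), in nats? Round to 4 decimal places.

D(P‖Q) = Σ p·ln(p/q).
  0.60·ln(0.60/0.07) = 1.28906
  0.12·ln(0.12/0.44) = -0.15591
  0.20·ln(0.20/0.15) = 0.05754
  0.03·ln(0.03/0.33) = -0.07194
  0.05·ln(0.05/0.01) = 0.08047
D(P‖Q) = 1.1992 nats.

1.1992 nats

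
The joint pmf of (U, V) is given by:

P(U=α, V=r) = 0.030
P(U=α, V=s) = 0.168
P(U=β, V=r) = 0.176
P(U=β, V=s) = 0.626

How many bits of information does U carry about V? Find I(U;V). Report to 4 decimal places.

0.0034 bits

Marginals: p(U) = (0.1980, 0.8020), p(V) = (0.2060, 0.7940).
I(U;V) = H(U) + H(V) − H(U,V).
H(U) = 0.7179, H(V) = 0.7338, H(U,V) = 1.4483.
I(U;V) = 0.7179 + 0.7338 − 1.4483 = 0.0034 bits.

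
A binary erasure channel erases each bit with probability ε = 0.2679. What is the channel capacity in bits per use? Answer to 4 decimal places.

Binary erasure channel: capacity C = 1 − ε.
C = 1 − 0.2679 = 0.7321 bits per channel use.

0.7321 bits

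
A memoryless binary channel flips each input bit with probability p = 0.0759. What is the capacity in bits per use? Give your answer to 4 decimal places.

Binary symmetric channel: C = 1 − h₂(ε) where h₂ is the binary entropy function.
h₂(0.0759) = −0.0759·log₂0.0759 − 0.9241·log₂0.9241 = 0.3876.
C = 1 − 0.3876 = 0.6124 bits per channel use.

0.6124 bits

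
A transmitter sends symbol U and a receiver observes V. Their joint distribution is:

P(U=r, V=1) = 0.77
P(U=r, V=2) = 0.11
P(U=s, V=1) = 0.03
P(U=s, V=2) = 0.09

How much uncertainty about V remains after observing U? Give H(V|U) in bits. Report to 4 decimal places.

Marginals: p(U) = (0.8800, 0.1200), p(V) = (0.8000, 0.2000).
H(V|U) = Σ p(U) · H(V|U=·).
  U=r: p=0.8800, H(V|U=r) = 0.5436
  U=s: p=0.1200, H(V|U=s) = 0.8113
Weighted sum = 0.5757 bits.

0.5757 bits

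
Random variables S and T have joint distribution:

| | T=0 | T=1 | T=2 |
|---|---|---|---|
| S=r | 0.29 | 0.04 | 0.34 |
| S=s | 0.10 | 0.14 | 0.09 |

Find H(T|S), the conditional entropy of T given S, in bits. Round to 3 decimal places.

Chain rule: H(T|S) = H(S,T) − H(S).
Marginals: p(S) = (0.6700, 0.3300), p(T) = (0.3900, 0.1800, 0.4300).
H(S,T) = 2.2748 bits; H(S) = 0.9149 bits.
H(T|S) = 2.2748 − 0.9149 = 1.360 bits.

1.360 bits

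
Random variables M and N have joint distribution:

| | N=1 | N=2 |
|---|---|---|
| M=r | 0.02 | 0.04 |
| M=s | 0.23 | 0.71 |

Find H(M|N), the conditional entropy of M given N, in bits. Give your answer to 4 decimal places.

0.3258 bits

Chain rule: H(M|N) = H(M,N) − H(N).
Marginals: p(M) = (0.0600, 0.9400), p(N) = (0.2500, 0.7500).
H(M,N) = 1.1371 bits; H(N) = 0.8113 bits.
H(M|N) = 1.1371 − 0.8113 = 0.3258 bits.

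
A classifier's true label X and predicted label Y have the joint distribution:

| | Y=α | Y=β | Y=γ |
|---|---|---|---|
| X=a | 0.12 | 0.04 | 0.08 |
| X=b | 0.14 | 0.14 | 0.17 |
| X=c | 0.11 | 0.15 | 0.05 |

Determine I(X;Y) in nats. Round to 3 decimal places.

0.046 nats

Marginals: p(X) = (0.2400, 0.4500, 0.3100), p(Y) = (0.3700, 0.3300, 0.3000).
I(X;Y) = H(X) + H(Y) − H(X,Y).
H(X) = 1.0649, H(Y) = 1.0949, H(X,Y) = 2.1141.
I(X;Y) = 1.0649 + 1.0949 − 2.1141 = 0.046 nats.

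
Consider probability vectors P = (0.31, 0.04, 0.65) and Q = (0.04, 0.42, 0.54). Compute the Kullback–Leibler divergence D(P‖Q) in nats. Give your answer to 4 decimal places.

0.6612 nats

D(P‖Q) = Σ p·ln(p/q).
  0.31·ln(0.31/0.04) = 0.63478
  0.04·ln(0.04/0.42) = -0.09406
  0.65·ln(0.65/0.54) = 0.12051
D(P‖Q) = 0.6612 nats.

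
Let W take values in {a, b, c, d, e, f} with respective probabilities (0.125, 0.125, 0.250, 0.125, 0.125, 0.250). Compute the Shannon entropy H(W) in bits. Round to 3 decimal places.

H(W) = −Σ p·log₂ p.
  −(0.125)·log₂(0.125) = 0.3750
  −(0.125)·log₂(0.125) = 0.3750
  −(0.250)·log₂(0.250) = 0.5000
  −(0.125)·log₂(0.125) = 0.3750
  −(0.125)·log₂(0.125) = 0.3750
  −(0.250)·log₂(0.250) = 0.5000
Sum: 0.3750 + 0.3750 + 0.5000 + 0.3750 + 0.3750 + 0.5000 = 2.500 bits.

2.500 bits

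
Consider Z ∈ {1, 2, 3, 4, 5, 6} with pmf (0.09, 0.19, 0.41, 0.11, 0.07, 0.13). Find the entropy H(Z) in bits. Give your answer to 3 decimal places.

2.297 bits

H(Z) = −Σ p·log₂ p.
  −(0.09)·log₂(0.09) = 0.3127
  −(0.19)·log₂(0.19) = 0.4552
  −(0.41)·log₂(0.41) = 0.5274
  −(0.11)·log₂(0.11) = 0.3503
  −(0.07)·log₂(0.07) = 0.2686
  −(0.13)·log₂(0.13) = 0.3826
Sum: 0.3127 + 0.4552 + 0.5274 + 0.3503 + 0.2686 + 0.3826 = 2.297 bits.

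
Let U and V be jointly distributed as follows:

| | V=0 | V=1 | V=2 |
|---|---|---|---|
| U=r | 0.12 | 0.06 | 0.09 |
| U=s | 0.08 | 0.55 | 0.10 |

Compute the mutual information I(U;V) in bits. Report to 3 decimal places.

Marginals: p(U) = (0.2700, 0.7300), p(V) = (0.2000, 0.6100, 0.1900).
I(U;V) = H(U) + H(V) − H(U,V).
H(U) = 0.8415, H(V) = 1.3546, H(U,V) = 2.0213.
I(U;V) = 0.8415 + 1.3546 − 2.0213 = 0.175 bits.

0.175 bits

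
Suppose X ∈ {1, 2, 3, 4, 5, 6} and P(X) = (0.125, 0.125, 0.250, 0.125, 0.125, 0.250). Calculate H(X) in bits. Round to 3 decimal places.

2.500 bits

H(X) = −Σ p·log₂ p.
  −(0.125)·log₂(0.125) = 0.3750
  −(0.125)·log₂(0.125) = 0.3750
  −(0.250)·log₂(0.250) = 0.5000
  −(0.125)·log₂(0.125) = 0.3750
  −(0.125)·log₂(0.125) = 0.3750
  −(0.250)·log₂(0.250) = 0.5000
Sum: 0.3750 + 0.3750 + 0.5000 + 0.3750 + 0.3750 + 0.5000 = 2.500 bits.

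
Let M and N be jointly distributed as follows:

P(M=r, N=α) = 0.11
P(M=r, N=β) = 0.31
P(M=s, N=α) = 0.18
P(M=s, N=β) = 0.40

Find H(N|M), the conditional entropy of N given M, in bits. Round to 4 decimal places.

Marginals: p(M) = (0.4200, 0.5800), p(N) = (0.2900, 0.7100).
H(N|M) = Σ p(M) · H(N|M=·).
  M=r: p=0.4200, H(N|M=r) = 0.8296
  M=s: p=0.5800, H(N|M=s) = 0.8936
Weighted sum = 0.8667 bits.

0.8667 bits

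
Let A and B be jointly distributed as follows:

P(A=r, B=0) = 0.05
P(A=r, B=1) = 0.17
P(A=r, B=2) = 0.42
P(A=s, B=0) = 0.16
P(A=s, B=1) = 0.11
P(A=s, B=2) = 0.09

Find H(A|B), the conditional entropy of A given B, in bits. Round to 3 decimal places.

Marginals: p(A) = (0.6400, 0.3600), p(B) = (0.2100, 0.2800, 0.5100).
H(A|B) = Σ p(B) · H(A|B=·).
  B=0: p=0.2100, H(A|B=0) = 0.7919
  B=1: p=0.2800, H(A|B=1) = 0.9666
  B=2: p=0.5100, H(A|B=2) = 0.6723
Weighted sum = 0.780 bits.

0.780 bits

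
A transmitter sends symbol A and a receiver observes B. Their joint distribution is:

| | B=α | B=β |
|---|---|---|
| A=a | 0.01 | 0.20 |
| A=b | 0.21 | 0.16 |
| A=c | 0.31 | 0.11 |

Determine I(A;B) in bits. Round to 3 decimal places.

Marginals: p(A) = (0.2100, 0.3700, 0.4200), p(B) = (0.5300, 0.4700).
I(A;B) = H(A) + H(B) − H(A,B).
H(A) = 1.5292, H(B) = 0.9974, H(A,B) = 2.3007.
I(A;B) = 1.5292 + 0.9974 − 2.3007 = 0.226 bits.

0.226 bits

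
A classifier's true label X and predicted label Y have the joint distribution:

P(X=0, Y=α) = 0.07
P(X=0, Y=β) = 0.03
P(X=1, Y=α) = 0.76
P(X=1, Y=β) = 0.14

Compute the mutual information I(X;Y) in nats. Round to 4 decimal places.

0.0058 nats

Marginals: p(X) = (0.1000, 0.9000), p(Y) = (0.8300, 0.1700).
I(X;Y) = H(X) + H(Y) − H(X,Y).
H(X) = 0.3251, H(Y) = 0.4559, H(X,Y) = 0.7752.
I(X;Y) = 0.3251 + 0.4559 − 0.7752 = 0.0058 nats.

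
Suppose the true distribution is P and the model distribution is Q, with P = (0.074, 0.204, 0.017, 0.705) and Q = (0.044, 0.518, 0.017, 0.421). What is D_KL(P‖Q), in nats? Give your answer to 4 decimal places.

0.2118 nats

D(P‖Q) = Σ p·ln(p/q).
  0.074·ln(0.074/0.044) = 0.03847
  0.204·ln(0.204/0.518) = -0.19010
  0.017·ln(0.017/0.017) = 0.00000
  0.705·ln(0.705/0.421) = 0.36347
D(P‖Q) = 0.2118 nats.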